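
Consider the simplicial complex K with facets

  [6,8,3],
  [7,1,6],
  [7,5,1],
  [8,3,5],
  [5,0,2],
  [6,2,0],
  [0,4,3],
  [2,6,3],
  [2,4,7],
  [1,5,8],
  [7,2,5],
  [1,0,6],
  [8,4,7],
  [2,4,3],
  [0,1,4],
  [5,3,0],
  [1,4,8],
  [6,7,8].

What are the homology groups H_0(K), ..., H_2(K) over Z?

H_0 = Z,  H_1 = Z ⊕ Z/2,  H_2 = 0.

We work with the vertex ordering 0 < 1 < 2 < 3 < 4 < 5 < 6 < 7 < 8. The simplices of K, each written with vertices in increasing order, are:

  0-simplices (9): [0], [1], [2], [3], [4], [5], [6], [7], [8]
  1-simplices (27): (27 of them)
  2-simplices (18): [0,1,4], [0,1,6], [0,2,5], [0,2,6], [0,3,4], [0,3,5], [1,4,8], [1,5,7], [1,5,8], [1,6,7], [2,3,4], [2,3,6], [2,4,7], [2,5,7], [3,5,8], [3,6,8], [4,7,8], [6,7,8]

so the chain groups are C_0 ≅ Z^9, C_1 ≅ Z^27, C_2 ≅ Z^18.

∂_1: C_1 → C_0 sends each edge [p,q] (with p < q) to q − p. For instance
  ∂[2,6] = [6] − [2].
The 9×27 boundary matrix has rank 8 and Smith normal form diag(1,1,1,1,1,1,1,1).

∂_2: C_2 → C_1 sends each 2-simplex [p,q,r] to [q,r] − [p,r] + [p,q]. For instance
  ∂[2,3,6] = [3,6] − [2,6] + [2,3],
  ∂[3,5,8] = [5,8] − [3,8] + [3,5].
The resulting 27×18 matrix has rank 18, and its Smith normal form has invariant factors (1,1,1,1,1,1,1,1,1,1,1,1,1,1,1,1,1,2).

Now H_k = ker ∂_k / im ∂_{k+1}, so:

  H_0: rank C_0 − rank ∂_1 = 9 − 8 = 1, and the invariant factors of ∂_1 are all 1, so H_0 ≅ Z.
  H_1: rank ker ∂_1 − rank ∂_2 = (27 − 8) − 18 = 1, and ∂_2 has invariant factor 2 > 1, so H_1 ≅ Z ⊕ Z/2.
  H_2: rank ker ∂_2 − rank ∂_3 = (18 − 18) − 0 = 0, and there is no ∂_3, so H_2 ≅ 0.

As a check, the Euler characteristic is 9 − 27 + 18 = 0, which agrees with 1 − 1 + 0 = 0.
(K is a triangulation of the Klein bottle.)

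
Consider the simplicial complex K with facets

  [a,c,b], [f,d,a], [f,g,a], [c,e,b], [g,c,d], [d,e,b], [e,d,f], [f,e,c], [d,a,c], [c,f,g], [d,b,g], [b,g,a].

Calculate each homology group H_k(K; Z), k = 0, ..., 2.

Order the vertices as a < b < c < d < e < f < g. Listing each simplex with vertices in this order, K has dimension 2 with simplices:

  0-simplices (7): a, b, c, d, e, f, g
  1-simplices (18): ab, ac, ad, af, ag, bc, bd, be, bg, cd, ce, cf, cg, de, df, dg, ef, fg
  2-simplices (12): abc, abg, acd, adf, afg, bce, bde, bdg, cdg, cef, cfg, def

so the chain groups are C_0 ≅ Z^7, C_1 ≅ Z^18, C_2 ≅ Z^12.

∂_1: C_1 → C_0 is given by ∂[p,q] = [q] − [p]. For instance
  ∂de = e − d.
The resulting 7×18 matrix has rank 6, and its Smith normal form has invariant factors (1,1,1,1,1,1).

∂_2: C_2 → C_1 maps a triangle to the signed sum of its edges. For instance
  ∂bdg = dg − bg + bd,
  ∂cef = ef − cf + ce.
The resulting 18×12 matrix has rank 12, and its Smith normal form has invariant factors (1,1,1,1,1,1,1,1,1,1,1,2).

Computing H_k = (kernel of ∂_k) / (image of ∂_{k+1}):

  H_0: rank C_0 − rank ∂_1 = 7 − 6 = 1, and the invariant factors of ∂_1 are all 1, so H_0 ≅ Z.
  H_1: rank ker ∂_1 − rank ∂_2 = (18 − 6) − 12 = 0, and ∂_2 has invariant factor 2 > 1, so H_1 ≅ Z/2Z.
  H_2: rank ker ∂_2 − rank ∂_3 = (12 − 12) − 0 = 0, and there is no ∂_3, so H_2 ≅ 0.

As a check, the Euler characteristic is 7 − 18 + 12 = 1, which agrees with 1 − 0 + 0 = 1.

H_0 = Z,  H_1 = Z/2Z,  H_2 = 0.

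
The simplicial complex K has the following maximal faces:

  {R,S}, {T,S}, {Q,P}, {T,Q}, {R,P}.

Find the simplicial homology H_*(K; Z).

K has 5 vertices, 5 edges.
rank ∂_0 = 0, rank ∂_1 = 4 ⇒ b_0 = 5 − 0 − 4 = 1; all invariant factors of ∂_1 are 1 so no torsion. So H_0 ≅ Z.
rank ∂_1 = 4, rank ∂_2 = 0 ⇒ b_1 = 5 − 4 − 0 = 1. So H_1 ≅ Z.

H_0 ≅ Z,  H_1 ≅ Z.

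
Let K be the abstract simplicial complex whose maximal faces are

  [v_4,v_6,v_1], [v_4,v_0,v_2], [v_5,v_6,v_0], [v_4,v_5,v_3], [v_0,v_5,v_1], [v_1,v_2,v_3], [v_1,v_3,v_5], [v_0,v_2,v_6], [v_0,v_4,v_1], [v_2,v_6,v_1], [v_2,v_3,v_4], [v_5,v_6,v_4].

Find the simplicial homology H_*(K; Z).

K has 7 vertices, 18 edges, 12 triangles.
rank ∂_0 = 0, rank ∂_1 = 6 ⇒ b_0 = 7 − 0 − 6 = 1; all invariant factors of ∂_1 are 1 so no torsion. So H_0 = Z.
rank ∂_1 = 6, rank ∂_2 = 12 ⇒ b_1 = 18 − 6 − 12 = 0; ∂_2 has invariant factor(s) [2] giving torsion. So H_1 = Z/2.
rank ∂_2 = 12, rank ∂_3 = 0 ⇒ b_2 = 12 − 12 − 0 = 0. So H_2 = 0.

H_0 ≅ Z,  H_1 ≅ Z/2,  H_2 = 0.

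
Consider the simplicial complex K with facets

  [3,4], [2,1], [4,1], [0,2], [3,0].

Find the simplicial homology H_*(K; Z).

H_0 ≅ Z,  H_1 ≅ Z.

Order the vertices as 0 < 1 < 2 < 3 < 4. Listing each simplex with vertices in this order, K has dimension 1 with simplices:

  0-simplices (5): [0], [1], [2], [3], [4]
  1-simplices (5): [0,2], [0,3], [1,2], [1,4], [3,4]

so the chain groups are C_0 ≅ Z^5, C_1 ≅ Z^5.

∂_1: C_1 → C_0 is given by ∂[p,q] = [q] − [p].
The 5×5 boundary matrix has rank 4 and Smith normal form diag(1,1,1,1).

Reading off H_k = ker ∂_k / im ∂_{k+1}:

  H_0: rank C_0 − rank ∂_1 = 5 − 4 = 1, and the invariant factors of ∂_1 are all 1, so H_0 ≅ Z.
  H_1: rank ker ∂_1 − rank ∂_2 = (5 − 4) − 0 = 1, and there is no ∂_2, so H_1 ≅ Z.

As a check, the Euler characteristic is 5 − 5 = 0, which agrees with 1 − 1 = 0.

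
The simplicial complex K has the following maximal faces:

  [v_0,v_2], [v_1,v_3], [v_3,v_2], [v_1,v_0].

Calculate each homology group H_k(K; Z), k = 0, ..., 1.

K has 4 vertices, 4 edges.
rank ∂_0 = 0, rank ∂_1 = 3 ⇒ b_0 = 4 − 0 − 3 = 1; all invariant factors of ∂_1 are 1 so no torsion. So H_0 = Z.
rank ∂_1 = 3, rank ∂_2 = 0 ⇒ b_1 = 4 − 3 − 0 = 1. So H_1 = Z.

H_0 ≅ Z,  H_1 ≅ Z.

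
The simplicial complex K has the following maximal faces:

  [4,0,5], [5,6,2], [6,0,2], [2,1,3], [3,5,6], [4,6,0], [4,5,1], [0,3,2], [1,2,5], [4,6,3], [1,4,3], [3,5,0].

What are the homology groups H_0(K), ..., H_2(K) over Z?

H_0 ≅ Z,  H_1 ≅ Z/2Z,  H_2 = 0.

Fix the vertex order 0 < 1 < 2 < 3 < 4 < 5 < 6 and write every simplex with vertices in increasing order. Then dim K = 2 and the simplices of K are:

  0-simplices (7): [0], [1], [2], [3], [4], [5], [6]
  1-simplices (18): [0,2], [0,3], [0,4], [0,5], [0,6], [1,2], [1,3], [1,4], [1,5], [2,3], [2,5], [2,6], [3,4], [3,5], [3,6], [4,5], [4,6], [5,6]
  2-simplices (12): [0,2,3], [0,2,6], [0,3,5], [0,4,5], [0,4,6], [1,2,3], [1,2,5], [1,3,4], [1,4,5], [2,5,6], [3,4,6], [3,5,6]

giving chain groups C_0 ≅ Z^7, C_1 ≅ Z^18, C_2 ≅ Z^12.

∂_1: C_1 → C_0 is given by ∂[p,q] = [q] − [p].
The 7×18 boundary matrix has rank 6 and Smith normal form diag(1,1,1,1,1,1).

The boundary map ∂_2: C_2 → C_1 sends each 2-simplex [p,q,r] to [q,r] − [p,r] + [p,q]. For instance
  ∂[0,2,3] = [2,3] − [0,3] + [0,2],
  ∂[2,5,6] = [5,6] − [2,6] + [2,5].
This gives a 18×12 integer matrix of rank 12; reducing to Smith normal form yields diagonal entries (1,1,1,1,1,1,1,1,1,1,1,2).

Computing H_k = (kernel of ∂_k) / (image of ∂_{k+1}):

  H_0: rank C_0 − rank ∂_1 = 7 − 6 = 1, and the invariant factors of ∂_1 are all 1, so H_0 ≅ Z.
  H_1: rank ker ∂_1 − rank ∂_2 = (18 − 6) − 12 = 0, and ∂_2 has invariant factor 2 > 1, so H_1 ≅ Z/2Z.
  H_2: rank ker ∂_2 − rank ∂_3 = (12 − 12) − 0 = 0, and there is no ∂_3, so H_2 ≅ 0.

As a check, the Euler characteristic is 7 − 18 + 12 = 1, which agrees with 1 − 0 + 0 = 1.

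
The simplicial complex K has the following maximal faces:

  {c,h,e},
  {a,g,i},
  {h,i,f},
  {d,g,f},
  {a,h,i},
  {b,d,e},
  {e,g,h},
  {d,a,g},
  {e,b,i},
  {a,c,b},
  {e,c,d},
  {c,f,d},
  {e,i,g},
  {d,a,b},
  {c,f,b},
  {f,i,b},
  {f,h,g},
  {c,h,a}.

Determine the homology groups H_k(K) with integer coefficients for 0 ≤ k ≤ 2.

K has 9 vertices, 27 edges, 18 triangles.
rank ∂_0 = 0, rank ∂_1 = 8 ⇒ b_0 = 9 − 0 − 8 = 1; all invariant factors of ∂_1 are 1 so no torsion. So H_0 ≅ Z.
rank ∂_1 = 8, rank ∂_2 = 18 ⇒ b_1 = 27 − 8 − 18 = 1; ∂_2 has invariant factor(s) [2] giving torsion. So H_1 ≅ Z ⊕ Z/2.
rank ∂_2 = 18, rank ∂_3 = 0 ⇒ b_2 = 18 − 18 − 0 = 0. So H_2 ≅ 0.

H_0 = Z,  H_1 = Z ⊕ Z/2,  H_2 = 0.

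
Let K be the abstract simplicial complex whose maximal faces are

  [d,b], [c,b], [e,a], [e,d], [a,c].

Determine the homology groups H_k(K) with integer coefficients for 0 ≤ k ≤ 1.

H_0 ≅ Z,  H_1 ≅ Z.

Order the vertices as a < b < c < d < e. Listing each simplex with vertices in this order, K has dimension 1 with simplices:

  0-simplices (5): a, b, c, d, e
  1-simplices (5): ac, ae, bc, bd, de

Hence C_0 ≅ Z^5, C_1 ≅ Z^5.

∂_1: C_1 → C_0 is given by ∂[p,q] = [q] − [p]. For instance
  ∂de = e − d.
As a 5×5 matrix over Z this has rank 4, with invariant factors (1,1,1,1).

Now H_k = ker ∂_k / im ∂_{k+1}, so:

  H_0: rank C_0 − rank ∂_1 = 5 − 4 = 1, and the invariant factors of ∂_1 are all 1, so H_0 = Z.
  H_1: rank ker ∂_1 − rank ∂_2 = (5 − 4) − 0 = 1, and there is no ∂_2, so H_1 = Z.

(K is a triangulation of the circle S^1.)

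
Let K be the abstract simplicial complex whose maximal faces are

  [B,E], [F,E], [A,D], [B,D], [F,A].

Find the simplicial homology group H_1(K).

Fix the vertex order A < B < D < E < F and write every simplex with vertices in increasing order. Then dim K = 1 and the simplices of K are:

  0-simplices (5): A, B, D, E, F
  1-simplices (5): AD, AF, BD, BE, EF

Hence C_0 ≅ Z^5, C_1 ≅ Z^5.

The boundary map ∂_1: C_1 → C_0 sends each edge [p,q] (with p < q) to q − p. For instance
  ∂AD = D − A.
As a 5×5 matrix over Z this has rank 4, with invariant factors (1,1,1,1).

Computing H_k = (kernel of ∂_k) / (image of ∂_{k+1}):

  H_1: rank ker ∂_1 − rank ∂_2 = (5 − 4) − 0 = 1, and there is no ∂_2, so H_1 ≅ Z.

H_1 ≅ Z.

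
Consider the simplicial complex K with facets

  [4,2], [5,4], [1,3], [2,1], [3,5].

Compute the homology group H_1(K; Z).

H_1 ≅ Z.

Order the vertices as 1 < 2 < 3 < 4 < 5. Listing each simplex with vertices in this order, K has dimension 1 with simplices:

  0-simplices (5): [1], [2], [3], [4], [5]
  1-simplices (5): [1,2], [1,3], [2,4], [3,5], [4,5]

so the chain groups are C_0 ≅ Z^5, C_1 ≅ Z^5.

The boundary map ∂_1: C_1 → C_0 is given by ∂[p,q] = [q] − [p]. For instance
  ∂[2,4] = [4] − [2].
The 5×5 boundary matrix has rank 4 and Smith normal form diag(1,1,1,1).

Reading off H_k = ker ∂_k / im ∂_{k+1}:

  H_1: rank ker ∂_1 − rank ∂_2 = (5 − 4) − 0 = 1, and there is no ∂_2, so H_1 ≅ Z.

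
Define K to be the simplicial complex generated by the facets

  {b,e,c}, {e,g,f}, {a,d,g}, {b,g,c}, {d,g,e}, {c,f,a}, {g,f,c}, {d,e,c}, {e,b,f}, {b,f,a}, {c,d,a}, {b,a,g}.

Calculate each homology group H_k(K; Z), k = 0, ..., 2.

H_0 = Z,  H_1 = Z/2,  H_2 = 0.

We work with the vertex ordering a < b < c < d < e < f < g. The simplices of K, each written with vertices in increasing order, are:

  0-simplices (7): a, b, c, d, e, f, g
  1-simplices (18): ab, ac, ad, af, ag, bc, be, bf, bg, cd, ce, cf, cg, de, dg, ef, eg, fg
  2-simplices (12): abf, abg, acd, acf, adg, bce, bcg, bef, cde, cfg, deg, efg

giving chain groups C_0 ≅ Z^7, C_1 ≅ Z^18, C_2 ≅ Z^12.

∂_1: C_1 → C_0 sends each edge [p,q] (with p < q) to q − p.
The 7×18 boundary matrix has rank 6 and Smith normal form diag(1,1,1,1,1,1).

The boundary map ∂_2: C_2 → C_1 maps a triangle to the signed sum of its edges. For instance
  ∂cfg = fg − cg + cf,
  ∂acf = cf − af + ac.
The resulting 18×12 matrix has rank 12, and its Smith normal form has invariant factors (1,1,1,1,1,1,1,1,1,1,1,2).

Now H_k = ker ∂_k / im ∂_{k+1}, so:

  H_0: rank C_0 − rank ∂_1 = 7 − 6 = 1, and the invariant factors of ∂_1 are all 1, so H_0 ≅ Z.
  H_1: rank ker ∂_1 − rank ∂_2 = (18 − 6) − 12 = 0, and ∂_2 has invariant factor 2 > 1, so H_1 ≅ Z/2.
  H_2: rank ker ∂_2 − rank ∂_3 = (12 − 12) − 0 = 0, and there is no ∂_3, so H_2 ≅ 0.

(K is a triangulation of the real projective plane RP^2.)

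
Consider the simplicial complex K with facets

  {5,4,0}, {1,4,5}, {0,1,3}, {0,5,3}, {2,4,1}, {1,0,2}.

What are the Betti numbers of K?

Fix the vertex order 0 < 1 < 2 < 3 < 4 < 5 and write every simplex with vertices in increasing order. Then dim K = 2 and the simplices of K are:

  0-simplices (6): [0], [1], [2], [3], [4], [5]
  1-simplices (12): [0,1], [0,2], [0,3], [0,4], [0,5], [1,2], [1,3], [1,4], [1,5], [2,4], [3,5], [4,5]
  2-simplices (6): [0,1,2], [0,1,3], [0,3,5], [0,4,5], [1,2,4], [1,4,5]

Hence C_0 ≅ Z^6, C_1 ≅ Z^12, C_2 ≅ Z^6.

∂_1: C_1 → C_0 sends each edge [p,q] (with p < q) to q − p.
As a 6×12 matrix over Z this has rank 5, with invariant factors (1,1,1,1,1).

∂_2: C_2 → C_1 acts by ∂[p,q,r] = [q,r] − [p,r] + [p,q]. For instance
  ∂[1,4,5] = [4,5] − [1,5] + [1,4],
  ∂[1,2,4] = [2,4] − [1,4] + [1,2].
This gives a 12×6 integer matrix of rank 6; reducing to Smith normal form yields diagonal entries (1,1,1,1,1,1).

From H_k ≅ ker(∂_k) / im(∂_{k+1}) we obtain:

  H_0: rank C_0 − rank ∂_1 = 6 − 5 = 1, and the invariant factors of ∂_1 are all 1, so H_0 ≅ Z.
  H_1: rank ker ∂_1 − rank ∂_2 = (12 − 5) − 6 = 1, and the invariant factors of ∂_2 are all 1, so H_1 ≅ Z.
  H_2: rank ker ∂_2 − rank ∂_3 = (6 − 6) − 0 = 0, and there is no ∂_3, so H_2 ≅ 0.

As a check, the Euler characteristic is 6 − 12 + 6 = 0, which agrees with 1 − 1 + 0 = 0.
(K is a triangulation of the cylinder S^1 x I.)

Hence the Betti numbers are b_0 = 1, b_1 = 1, b_2 = 0.

b_0 = 1, b_1 = 1, b_2 = 0.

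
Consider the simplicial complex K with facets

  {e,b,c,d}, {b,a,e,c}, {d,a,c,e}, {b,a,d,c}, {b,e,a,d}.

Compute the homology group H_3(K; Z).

H_3 ≅ Z.

Take the total order a < b < c < d < e on the vertex set. Then K (dimension 3) consists of the simplices:

  0-simplices (5): a, b, c, d, e
  1-simplices (10): ab, ac, ad, ae, bc, bd, be, cd, ce, de
  2-simplices (10): abc, abd, abe, acd, ace, ade, bcd, bce, bde, cde
  3-simplices (5): abcd, abce, abde, acde, bcde

Hence C_0 ≅ Z^5, C_1 ≅ Z^10, C_2 ≅ Z^10, C_3 ≅ Z^5.

∂_1: C_1 → C_0 maps an edge to its endpoints' difference, ∂[p,q] = q − p. For instance
  ∂ad = d − a.
As a 5×10 matrix over Z this has rank 4, with invariant factors (1,1,1,1).

∂_2: C_2 → C_1 acts by ∂[p,q,r] = [q,r] − [p,r] + [p,q]. For instance
  ∂acd = cd − ad + ac,
  ∂ade = de − ae + ad.
The 10×10 boundary matrix has rank 6 and Smith normal form diag(1,1,1,1,1,1).

The boundary map ∂_3: C_3 → C_2 sends each 3-simplex σ to the alternating sum Σ_i (−1)^i (σ with its i-th vertex removed). For instance
  ∂abcd = bcd − acd + abd − abc,
  ∂abde = bde − ade + abe − abd.
This gives a 10×5 integer matrix of rank 4; reducing to Smith normal form yields diagonal entries (1,1,1,1).

From H_k ≅ ker(∂_k) / im(∂_{k+1}) we obtain:

  H_3: rank ker ∂_3 − rank ∂_4 = (5 − 4) − 0 = 1, and there is no ∂_4, so H_3 ≅ Z.

(K is a triangulation of the 3-sphere S^3.)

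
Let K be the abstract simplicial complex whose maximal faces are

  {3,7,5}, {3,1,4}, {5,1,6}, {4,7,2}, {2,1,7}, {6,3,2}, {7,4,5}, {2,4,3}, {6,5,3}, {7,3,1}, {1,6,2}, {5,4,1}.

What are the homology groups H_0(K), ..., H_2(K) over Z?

H_0 ≅ Z,  H_1 ≅ Z_2,  H_2 = 0.

We work with the vertex ordering 1 < 2 < 3 < 4 < 5 < 6 < 7. The simplices of K, each written with vertices in increasing order, are:

  0-simplices (7): [1], [2], [3], [4], [5], [6], [7]
  1-simplices (18): [1,2], [1,3], [1,4], [1,5], [1,6], [1,7], [2,3], [2,4], [2,6], [2,7], [3,4], [3,5], [3,6], [3,7], [4,5], [4,7], [5,6], [5,7]
  2-simplices (12): [1,2,6], [1,2,7], [1,3,4], [1,3,7], [1,4,5], [1,5,6], [2,3,4], [2,3,6], [2,4,7], [3,5,6], [3,5,7], [4,5,7]

so the chain groups are C_0 ≅ Z^7, C_1 ≅ Z^18, C_2 ≅ Z^12.

The boundary map ∂_1: C_1 → C_0 maps an edge to its endpoints' difference, ∂[p,q] = q − p.
The resulting 7×18 matrix has rank 6, and its Smith normal form has invariant factors (1,1,1,1,1,1).

The boundary map ∂_2: C_2 → C_1 acts by ∂[p,q,r] = [q,r] − [p,r] + [p,q]. For instance
  ∂[4,5,7] = [5,7] − [4,7] + [4,5],
  ∂[1,4,5] = [4,5] − [1,5] + [1,4].
The 18×12 boundary matrix has rank 12 and Smith normal form diag(1,1,1,1,1,1,1,1,1,1,1,2).

Reading off H_k = ker ∂_k / im ∂_{k+1}:

  H_0: rank C_0 − rank ∂_1 = 7 − 6 = 1, and the invariant factors of ∂_1 are all 1, so H_0 ≅ Z.
  H_1: rank ker ∂_1 − rank ∂_2 = (18 − 6) − 12 = 0, and ∂_2 has invariant factor 2 > 1, so H_1 ≅ Z_2.
  H_2: rank ker ∂_2 − rank ∂_3 = (12 − 12) − 0 = 0, and there is no ∂_3, so H_2 ≅ 0.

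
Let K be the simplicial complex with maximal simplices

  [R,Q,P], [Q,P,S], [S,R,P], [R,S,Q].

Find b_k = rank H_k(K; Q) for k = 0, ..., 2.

b_0 = 1, b_1 = 0, b_2 = 1.

Order the vertices as P < Q < R < S. Listing each simplex with vertices in this order, K has dimension 2 with simplices:

  0-simplices (4): P, Q, R, S
  1-simplices (6): PQ, PR, PS, QR, QS, RS
  2-simplices (4): PQR, PQS, PRS, QRS

Hence C_0 ≅ Z^4, C_1 ≅ Z^6, C_2 ≅ Z^4.

Boundary ∂_1: C_1 → C_0 is given by ∂[p,q] = [q] − [p]. For instance
  ∂PR = R − P.
The 4×6 boundary matrix has rank 3 and Smith normal form diag(1,1,1).

∂_2: C_2 → C_1 acts by ∂[p,q,r] = [q,r] − [p,r] + [p,q]. For instance
  ∂PRS = RS − PS + PR,
  ∂PQR = QR − PR + PQ.
The 6×4 boundary matrix has rank 3 and Smith normal form diag(1,1,1).

Reading off H_k = ker ∂_k / im ∂_{k+1}:

  H_0: rank C_0 − rank ∂_1 = 4 − 3 = 1, and the invariant factors of ∂_1 are all 1, so H_0 = Z.
  H_1: rank ker ∂_1 − rank ∂_2 = (6 − 3) − 3 = 0, and the invariant factors of ∂_2 are all 1, so H_1 = 0.
  H_2: rank ker ∂_2 − rank ∂_3 = (4 − 3) − 0 = 1, and there is no ∂_3, so H_2 = Z.

As a check, the Euler characteristic is 4 − 6 + 4 = 2, which agrees with 1 − 0 + 1 = 2.

Hence the Betti numbers are b_0 = 1, b_1 = 0, b_2 = 1.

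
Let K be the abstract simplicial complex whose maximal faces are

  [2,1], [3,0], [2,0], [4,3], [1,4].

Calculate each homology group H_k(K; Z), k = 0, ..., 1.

H_0 = Z,  H_1 = Z.

K has 5 vertices, 5 edges.
rank ∂_0 = 0, rank ∂_1 = 4 ⇒ b_0 = 5 − 0 − 4 = 1; all invariant factors of ∂_1 are 1 so no torsion. So H_0 = Z.
rank ∂_1 = 4, rank ∂_2 = 0 ⇒ b_1 = 5 − 4 − 0 = 1. So H_1 = Z.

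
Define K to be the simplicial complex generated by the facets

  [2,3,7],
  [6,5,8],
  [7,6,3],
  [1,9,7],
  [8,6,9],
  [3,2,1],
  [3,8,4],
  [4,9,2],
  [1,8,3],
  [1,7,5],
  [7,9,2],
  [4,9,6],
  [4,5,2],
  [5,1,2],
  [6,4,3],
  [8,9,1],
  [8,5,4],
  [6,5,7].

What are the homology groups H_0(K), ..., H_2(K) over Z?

H_0 ≅ Z,  H_1 ≅ Z ⊕ Z/2Z,  H_2 = 0.

Fix the vertex order 1 < 2 < 3 < 4 < 5 < 6 < 7 < 8 < 9 and write every simplex with vertices in increasing order. Then dim K = 2 and the simplices of K are:

  0-simplices (9): [1], [2], [3], [4], [5], [6], [7], [8], [9]
  1-simplices (27): (27 of them)
  2-simplices (18): [1,2,3], [1,2,5], [1,3,8], [1,5,7], [1,7,9], [1,8,9], [2,3,7], [2,4,5], [2,4,9], [2,7,9], [3,4,6], [3,4,8], [3,6,7], [4,5,8], [4,6,9], [5,6,7], [5,6,8], [6,8,9]

so the chain groups are C_0 ≅ Z^9, C_1 ≅ Z^27, C_2 ≅ Z^18.

∂_1: C_1 → C_0 maps an edge to its endpoints' difference, ∂[p,q] = q − p. For instance
  ∂[1,5] = [5] − [1].
The resulting 9×27 matrix has rank 8, and its Smith normal form has invariant factors (1,1,1,1,1,1,1,1).

Boundary ∂_2: C_2 → C_1 acts by ∂[p,q,r] = [q,r] − [p,r] + [p,q]. For instance
  ∂[3,6,7] = [6,7] − [3,7] + [3,6],
  ∂[1,2,3] = [2,3] − [1,3] + [1,2].
The resulting 27×18 matrix has rank 18, and its Smith normal form has invariant factors (1,1,1,1,1,1,1,1,1,1,1,1,1,1,1,1,1,2).

From H_k ≅ ker(∂_k) / im(∂_{k+1}) we obtain:

  H_0: rank C_0 − rank ∂_1 = 9 − 8 = 1, and the invariant factors of ∂_1 are all 1, so H_0 = Z.
  H_1: rank ker ∂_1 − rank ∂_2 = (27 − 8) − 18 = 1, and ∂_2 has invariant factor 2 > 1, so H_1 = Z ⊕ Z/2Z.
  H_2: rank ker ∂_2 − rank ∂_3 = (18 − 18) − 0 = 0, and there is no ∂_3, so H_2 = 0.

As a check, the Euler characteristic is 9 − 27 + 18 = 0, which agrees with 1 − 1 + 0 = 0.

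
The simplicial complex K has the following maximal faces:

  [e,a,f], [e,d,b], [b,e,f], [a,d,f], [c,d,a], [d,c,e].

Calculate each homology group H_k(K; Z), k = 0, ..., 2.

H_0 = Z,  H_1 = Z,  H_2 = 0.

K has 6 vertices, 12 edges, 6 triangles.
rank ∂_0 = 0, rank ∂_1 = 5 ⇒ b_0 = 6 − 0 − 5 = 1; all invariant factors of ∂_1 are 1 so no torsion. So H_0 = Z.
rank ∂_1 = 5, rank ∂_2 = 6 ⇒ b_1 = 12 − 5 − 6 = 1; all invariant factors of ∂_2 are 1 so no torsion. So H_1 = Z.
rank ∂_2 = 6, rank ∂_3 = 0 ⇒ b_2 = 6 − 6 − 0 = 0. So H_2 = 0.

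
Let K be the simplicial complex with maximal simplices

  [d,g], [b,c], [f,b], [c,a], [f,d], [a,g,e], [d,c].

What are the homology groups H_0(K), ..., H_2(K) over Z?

We work with the vertex ordering a < b < c < d < e < f < g. The simplices of K, each written with vertices in increasing order, are:

  0-simplices (7): a, b, c, d, e, f, g
  1-simplices (9): ac, ae, ag, bc, bf, cd, df, dg, eg
  2-simplices (1): aeg

giving chain groups C_0 ≅ Z^7, C_1 ≅ Z^9, C_2 ≅ Z^1.

∂_1: C_1 → C_0 is given by ∂[p,q] = [q] − [p]. For instance
  ∂ae = e − a.
The resulting 7×9 matrix has rank 6, and its Smith normal form has invariant factors (1,1,1,1,1,1).

Boundary ∂_2: C_2 → C_1 sends each 2-simplex [p,q,r] to [q,r] − [p,r] + [p,q]. For instance
  ∂aeg = eg − ag + ae.
The 9×1 boundary matrix has rank 1 and Smith normal form diag(1).

Reading off H_k = ker ∂_k / im ∂_{k+1}:

  H_0: rank C_0 − rank ∂_1 = 7 − 6 = 1, and the invariant factors of ∂_1 are all 1, so H_0 = Z.
  H_1: rank ker ∂_1 − rank ∂_2 = (9 − 6) − 1 = 2, and the invariant factors of ∂_2 are all 1, so H_1 = Z^2.
  H_2: rank ker ∂_2 − rank ∂_3 = (1 − 1) − 0 = 0, and there is no ∂_3, so H_2 = 0.

H_0 = Z,  H_1 = Z^2,  H_2 = 0.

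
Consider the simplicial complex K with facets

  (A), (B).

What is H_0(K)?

H_0 ≅ Z^2.

Take the total order A < B on the vertex set. Then K (dimension 0) consists of the simplices:

  0-simplices (2): A, B

Hence C_0 ≅ Z^2.

From H_k ≅ ker(∂_k) / im(∂_{k+1}) we obtain:

  H_0: rank C_0 − rank ∂_1 = 2 − 0 = 2, and there is no ∂_1, so H_0 = Z^2.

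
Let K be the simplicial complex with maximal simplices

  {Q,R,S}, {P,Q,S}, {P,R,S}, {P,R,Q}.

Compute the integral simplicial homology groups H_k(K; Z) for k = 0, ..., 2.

H_0 = Z,  H_1 = 0,  H_2 = Z.

Take the total order P < Q < R < S on the vertex set. Then K (dimension 2) consists of the simplices:

  0-simplices (4): P, Q, R, S
  1-simplices (6): PQ, PR, PS, QR, QS, RS
  2-simplices (4): PQR, PQS, PRS, QRS

so the chain groups are C_0 ≅ Z^4, C_1 ≅ Z^6, C_2 ≅ Z^4.

Boundary ∂_1: C_1 → C_0 sends each edge [p,q] (with p < q) to q − p.
The 4×6 boundary matrix has rank 3 and Smith normal form diag(1,1,1).

Boundary ∂_2: C_2 → C_1 maps a triangle to the signed sum of its edges. For instance
  ∂PRS = RS − PS + PR,
  ∂PQR = QR − PR + PQ.
The 6×4 boundary matrix has rank 3 and Smith normal form diag(1,1,1).

Reading off H_k = ker ∂_k / im ∂_{k+1}:

  H_0: rank C_0 − rank ∂_1 = 4 − 3 = 1, and the invariant factors of ∂_1 are all 1, so H_0 ≅ Z.
  H_1: rank ker ∂_1 − rank ∂_2 = (6 − 3) − 3 = 0, and the invariant factors of ∂_2 are all 1, so H_1 ≅ 0.
  H_2: rank ker ∂_2 − rank ∂_3 = (4 − 3) − 0 = 1, and there is no ∂_3, so H_2 ≅ Z.

(K is a triangulation of the 2-sphere S^2.)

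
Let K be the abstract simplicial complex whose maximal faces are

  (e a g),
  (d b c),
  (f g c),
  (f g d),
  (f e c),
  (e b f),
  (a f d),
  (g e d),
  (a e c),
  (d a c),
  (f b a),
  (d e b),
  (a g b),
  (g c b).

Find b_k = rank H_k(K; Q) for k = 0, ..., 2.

b_0 = 1, b_1 = 2, b_2 = 1.

We work with the vertex ordering a < b < c < d < e < f < g. The simplices of K, each written with vertices in increasing order, are:

  0-simplices (7): a, b, c, d, e, f, g
  1-simplices (21): ab, ac, ad, ae, af, ag, bc, bd, be, bf, bg, cd, ce, cf, cg, de, df, dg, ef, eg, fg
  2-simplices (14): abf, abg, acd, ace, adf, aeg, bcd, bcg, bde, bef, cef, cfg, deg, dfg

giving chain groups C_0 ≅ Z^7, C_1 ≅ Z^21, C_2 ≅ Z^14.

The boundary map ∂_1: C_1 → C_0 maps an edge to its endpoints' difference, ∂[p,q] = q − p. For instance
  ∂ab = b − a.
This gives a 7×21 integer matrix of rank 6; reducing to Smith normal form yields diagonal entries (1,1,1,1,1,1).

∂_2: C_2 → C_1 acts by ∂[p,q,r] = [q,r] − [p,r] + [p,q]. For instance
  ∂cef = ef − cf + ce,
  ∂acd = cd − ad + ac.
This gives a 21×14 integer matrix of rank 13; reducing to Smith normal form yields diagonal entries (1,1,1,1,1,1,1,1,1,1,1,1,1).

From H_k ≅ ker(∂_k) / im(∂_{k+1}) we obtain:

  H_0: rank C_0 − rank ∂_1 = 7 − 6 = 1, and the invariant factors of ∂_1 are all 1, so H_0 ≅ Z.
  H_1: rank ker ∂_1 − rank ∂_2 = (21 − 6) − 13 = 2, and the invariant factors of ∂_2 are all 1, so H_1 ≅ Z^2.
  H_2: rank ker ∂_2 − rank ∂_3 = (14 − 13) − 0 = 1, and there is no ∂_3, so H_2 ≅ Z.

Hence the Betti numbers are b_0 = 1, b_1 = 2, b_2 = 1.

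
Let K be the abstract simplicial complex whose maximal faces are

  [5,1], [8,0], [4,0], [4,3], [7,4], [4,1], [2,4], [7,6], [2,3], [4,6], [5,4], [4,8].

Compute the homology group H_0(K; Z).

H_0 = Z.

Order the vertices as 0 < 1 < 2 < 3 < 4 < 5 < 6 < 7 < 8. Listing each simplex with vertices in this order, K has dimension 1 with simplices:

  0-simplices (9): [0], [1], [2], [3], [4], [5], [6], [7], [8]
  1-simplices (12): [0,4], [0,8], [1,4], [1,5], [2,3], [2,4], [3,4], [4,5], [4,6], [4,7], [4,8], [6,7]

so the chain groups are C_0 ≅ Z^9, C_1 ≅ Z^12.

The boundary map ∂_1: C_1 → C_0 is given by ∂[p,q] = [q] − [p]. For instance
  ∂[4,8] = [8] − [4].
As a 9×12 matrix over Z this has rank 8, with invariant factors (1,1,1,1,1,1,1,1).

Computing H_k = (kernel of ∂_k) / (image of ∂_{k+1}):

  H_0: rank C_0 − rank ∂_1 = 9 − 8 = 1, and the invariant factors of ∂_1 are all 1, so H_0 = Z.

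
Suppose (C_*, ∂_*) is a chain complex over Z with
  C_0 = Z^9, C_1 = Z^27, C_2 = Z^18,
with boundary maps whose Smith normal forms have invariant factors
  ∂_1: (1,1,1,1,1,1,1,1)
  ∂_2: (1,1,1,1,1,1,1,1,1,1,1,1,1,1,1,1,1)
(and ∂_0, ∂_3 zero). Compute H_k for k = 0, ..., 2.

H_0: b_0 = 9 − 0 − 8 = 1; torsion from ∂_1 factors > 1: none. So H_0 = Z.
H_1: b_1 = 27 − 8 − 17 = 2; torsion from ∂_2 factors > 1: none. So H_1 = Z^2.
H_2: b_2 = 18 − 17 − 0 = 1; torsion from ∂_3 factors > 1: none. So H_2 = Z.

H_0 = Z,  H_1 = Z^2,  H_2 = Z.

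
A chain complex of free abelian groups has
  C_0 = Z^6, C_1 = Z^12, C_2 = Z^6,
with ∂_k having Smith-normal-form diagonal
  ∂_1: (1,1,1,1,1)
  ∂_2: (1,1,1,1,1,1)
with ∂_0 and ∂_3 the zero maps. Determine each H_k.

H_0 = Z,  H_1 = Z,  H_2 = 0.

H_0: b_0 = 6 − 0 − 5 = 1; torsion from ∂_1 factors > 1: none. So H_0 = Z.
H_1: b_1 = 12 − 5 − 6 = 1; torsion from ∂_2 factors > 1: none. So H_1 = Z.
H_2: b_2 = 6 − 6 − 0 = 0; torsion from ∂_3 factors > 1: none. So H_2 = 0.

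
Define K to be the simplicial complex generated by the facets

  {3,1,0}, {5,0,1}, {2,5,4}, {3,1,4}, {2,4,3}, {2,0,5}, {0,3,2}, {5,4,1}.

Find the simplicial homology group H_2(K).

K has 6 vertices, 12 edges, 8 triangles.
rank ∂_2 = 7, rank ∂_3 = 0 ⇒ b_2 = 8 − 7 − 0 = 1. So H_2 = Z.

H_2 = Z.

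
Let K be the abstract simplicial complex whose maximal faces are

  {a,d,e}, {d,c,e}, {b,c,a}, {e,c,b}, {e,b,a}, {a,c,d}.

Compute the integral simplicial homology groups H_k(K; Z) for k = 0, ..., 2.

H_0 ≅ Z,  H_1 = 0,  H_2 ≅ Z.

Order the vertices as a < b < c < d < e. Listing each simplex with vertices in this order, K has dimension 2 with simplices:

  0-simplices (5): a, b, c, d, e
  1-simplices (9): ab, ac, ad, ae, bc, be, cd, ce, de
  2-simplices (6): abc, abe, acd, ade, bce, cde

Hence C_0 ≅ Z^5, C_1 ≅ Z^9, C_2 ≅ Z^6.

The boundary map ∂_1: C_1 → C_0 is given by ∂[p,q] = [q] − [p].
The resulting 5×9 matrix has rank 4, and its Smith normal form has invariant factors (1,1,1,1).

The boundary map ∂_2: C_2 → C_1 acts by ∂[p,q,r] = [q,r] − [p,r] + [p,q]. For instance
  ∂ade = de − ae + ad,
  ∂acd = cd − ad + ac.
The 9×6 boundary matrix has rank 5 and Smith normal form diag(1,1,1,1,1).

Computing H_k = (kernel of ∂_k) / (image of ∂_{k+1}):

  H_0: rank C_0 − rank ∂_1 = 5 − 4 = 1, and the invariant factors of ∂_1 are all 1, so H_0 ≅ Z.
  H_1: rank ker ∂_1 − rank ∂_2 = (9 − 4) − 5 = 0, and the invariant factors of ∂_2 are all 1, so H_1 ≅ 0.
  H_2: rank ker ∂_2 − rank ∂_3 = (6 − 5) − 0 = 1, and there is no ∂_3, so H_2 ≅ Z.

As a check, the Euler characteristic is 5 − 9 + 6 = 2, which agrees with 1 − 0 + 1 = 2.
(K is a triangulation of the 2-sphere S^2.)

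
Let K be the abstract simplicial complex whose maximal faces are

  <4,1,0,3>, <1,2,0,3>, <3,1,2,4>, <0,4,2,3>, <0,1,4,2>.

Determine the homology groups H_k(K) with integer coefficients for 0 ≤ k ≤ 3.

K has 5 vertices, 10 edges, 10 triangles, 5 3-simplices.
rank ∂_0 = 0, rank ∂_1 = 4 ⇒ b_0 = 5 − 0 − 4 = 1; all invariant factors of ∂_1 are 1 so no torsion. So H_0 = Z.
rank ∂_1 = 4, rank ∂_2 = 6 ⇒ b_1 = 10 − 4 − 6 = 0; all invariant factors of ∂_2 are 1 so no torsion. So H_1 = 0.
rank ∂_2 = 6, rank ∂_3 = 4 ⇒ b_2 = 10 − 6 − 4 = 0; all invariant factors of ∂_3 are 1 so no torsion. So H_2 = 0.
rank ∂_3 = 4, rank ∂_4 = 0 ⇒ b_3 = 5 − 4 − 0 = 1. So H_3 = Z.

H_0 = Z,  H_1 = 0,  H_2 = 0,  H_3 = Z.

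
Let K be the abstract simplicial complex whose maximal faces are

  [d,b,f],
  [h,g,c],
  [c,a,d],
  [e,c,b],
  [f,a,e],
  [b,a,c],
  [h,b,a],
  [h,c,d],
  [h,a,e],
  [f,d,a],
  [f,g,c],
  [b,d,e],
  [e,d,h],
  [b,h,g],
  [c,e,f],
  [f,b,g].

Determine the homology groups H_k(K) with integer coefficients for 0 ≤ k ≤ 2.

H_0 ≅ Z,  H_1 ≅ Z^2,  H_2 ≅ Z.

Fix the vertex order a < b < c < d < e < f < g < h and write every simplex with vertices in increasing order. Then dim K = 2 and the simplices of K are:

  0-simplices (8): a, b, c, d, e, f, g, h
  1-simplices (24): ab, ac, ad, ae, af, ah, bc, bd, be, bf, bg, bh, cd, ce, cf, cg, ch, de, df, dh, ef, eh, fg, gh
  2-simplices (16): abc, abh, acd, adf, aef, aeh, bce, bde, bdf, bfg, bgh, cdh, cef, cfg, cgh, deh

so the chain groups are C_0 ≅ Z^8, C_1 ≅ Z^24, C_2 ≅ Z^16.

∂_1: C_1 → C_0 is given by ∂[p,q] = [q] − [p].
As a 8×24 matrix over Z this has rank 7, with invariant factors (1,1,1,1,1,1,1).

Boundary ∂_2: C_2 → C_1 maps a triangle to the signed sum of its edges. For instance
  ∂abc = bc − ac + ab,
  ∂bfg = fg − bg + bf.
The resulting 24×16 matrix has rank 15, and its Smith normal form has invariant factors (1,1,1,1,1,1,1,1,1,1,1,1,1,1,1).

Computing H_k = (kernel of ∂_k) / (image of ∂_{k+1}):

  H_0: rank C_0 − rank ∂_1 = 8 − 7 = 1, and the invariant factors of ∂_1 are all 1, so H_0 ≅ Z.
  H_1: rank ker ∂_1 − rank ∂_2 = (24 − 7) − 15 = 2, and the invariant factors of ∂_2 are all 1, so H_1 ≅ Z^2.
  H_2: rank ker ∂_2 − rank ∂_3 = (16 − 15) − 0 = 1, and there is no ∂_3, so H_2 ≅ Z.

As a check, the Euler characteristic is 8 − 24 + 16 = 0, which agrees with 1 − 2 + 1 = 0.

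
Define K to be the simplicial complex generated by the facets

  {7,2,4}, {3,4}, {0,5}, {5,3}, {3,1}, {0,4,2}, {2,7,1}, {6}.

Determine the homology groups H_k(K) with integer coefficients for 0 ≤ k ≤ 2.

Fix the vertex order 0 < 1 < 2 < 3 < 4 < 5 < 6 < 7 and write every simplex with vertices in increasing order. Then dim K = 2 and the simplices of K are:

  0-simplices (8): [0], [1], [2], [3], [4], [5], [6], [7]
  1-simplices (11): [0,2], [0,4], [0,5], [1,2], [1,3], [1,7], [2,4], [2,7], [3,4], [3,5], [4,7]
  2-simplices (3): [0,2,4], [1,2,7], [2,4,7]

so the chain groups are C_0 ≅ Z^8, C_1 ≅ Z^11, C_2 ≅ Z^3.

Boundary ∂_1: C_1 → C_0 sends each edge [p,q] (with p < q) to q − p.
The resulting 8×11 matrix has rank 6, and its Smith normal form has invariant factors (1,1,1,1,1,1).

The boundary map ∂_2: C_2 → C_1 sends each 2-simplex [p,q,r] to [q,r] − [p,r] + [p,q]. For instance
  ∂[1,2,7] = [2,7] − [1,7] + [1,2],
  ∂[0,2,4] = [2,4] − [0,4] + [0,2].
As a 11×3 matrix over Z this has rank 3, with invariant factors (1,1,1).

Now H_k = ker ∂_k / im ∂_{k+1}, so:

  H_0: rank C_0 − rank ∂_1 = 8 − 6 = 2, and the invariant factors of ∂_1 are all 1, so H_0 = Z^2.
  H_1: rank ker ∂_1 − rank ∂_2 = (11 − 6) − 3 = 2, and the invariant factors of ∂_2 are all 1, so H_1 = Z^2.
  H_2: rank ker ∂_2 − rank ∂_3 = (3 − 3) − 0 = 0, and there is no ∂_3, so H_2 = 0.

As a check, the Euler characteristic is 8 − 11 + 3 = 0, which agrees with 2 − 2 + 0 = 0.

H_0 ≅ Z^2,  H_1 ≅ Z^2,  H_2 = 0.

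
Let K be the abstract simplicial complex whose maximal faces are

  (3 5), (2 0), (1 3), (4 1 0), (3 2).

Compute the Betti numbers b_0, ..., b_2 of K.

We work with the vertex ordering 0 < 1 < 2 < 3 < 4 < 5. The simplices of K, each written with vertices in increasing order, are:

  0-simplices (6): [0], [1], [2], [3], [4], [5]
  1-simplices (7): [0,1], [0,2], [0,4], [1,3], [1,4], [2,3], [3,5]
  2-simplices (1): [0,1,4]

so the chain groups are C_0 ≅ Z^6, C_1 ≅ Z^7, C_2 ≅ Z^1.

Boundary ∂_1: C_1 → C_0 is given by ∂[p,q] = [q] − [p].
As a 6×7 matrix over Z this has rank 5, with invariant factors (1,1,1,1,1).

Boundary ∂_2: C_2 → C_1 maps a triangle to the signed sum of its edges. For instance
  ∂[0,1,4] = [1,4] − [0,4] + [0,1].
This gives a 7×1 integer matrix of rank 1; reducing to Smith normal form yields diagonal entries (1).

From H_k ≅ ker(∂_k) / im(∂_{k+1}) we obtain:

  H_0: rank C_0 − rank ∂_1 = 6 − 5 = 1, and the invariant factors of ∂_1 are all 1, so H_0 = Z.
  H_1: rank ker ∂_1 − rank ∂_2 = (7 − 5) − 1 = 1, and the invariant factors of ∂_2 are all 1, so H_1 = Z.
  H_2: rank ker ∂_2 − rank ∂_3 = (1 − 1) − 0 = 0, and there is no ∂_3, so H_2 = 0.

As a check, the Euler characteristic is 6 − 7 + 1 = 0, which agrees with 1 − 1 + 0 = 0.

Hence the Betti numbers are b_0 = 1, b_1 = 1, b_2 = 0.

b_0 = 1, b_1 = 1, b_2 = 0.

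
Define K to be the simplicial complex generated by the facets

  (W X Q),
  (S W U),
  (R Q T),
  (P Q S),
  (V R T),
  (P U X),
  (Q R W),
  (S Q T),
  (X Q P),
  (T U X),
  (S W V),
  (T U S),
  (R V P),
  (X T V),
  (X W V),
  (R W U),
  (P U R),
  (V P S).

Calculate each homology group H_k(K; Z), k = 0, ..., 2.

K has 9 vertices, 27 edges, 18 triangles.
rank ∂_0 = 0, rank ∂_1 = 8 ⇒ b_0 = 9 − 0 − 8 = 1; all invariant factors of ∂_1 are 1 so no torsion. So H_0 = Z.
rank ∂_1 = 8, rank ∂_2 = 17 ⇒ b_1 = 27 − 8 − 17 = 2; all invariant factors of ∂_2 are 1 so no torsion. So H_1 = Z^2.
rank ∂_2 = 17, rank ∂_3 = 0 ⇒ b_2 = 18 − 17 − 0 = 1. So H_2 = Z.

H_0 = Z,  H_1 = Z^2,  H_2 = Z.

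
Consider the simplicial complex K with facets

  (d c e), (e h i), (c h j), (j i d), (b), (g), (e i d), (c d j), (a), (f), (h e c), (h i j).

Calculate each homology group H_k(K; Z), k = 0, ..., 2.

H_0 = Z^5,  H_1 = 0,  H_2 = Z.

Take the total order a < b < c < d < e < f < g < h < i < j on the vertex set. Then K (dimension 2) consists of the simplices:

  0-simplices (10): a, b, c, d, e, f, g, h, i, j
  1-simplices (12): cd, ce, ch, cj, de, di, dj, eh, ei, hi, hj, ij
  2-simplices (8): cde, cdj, ceh, chj, dei, dij, ehi, hij

so the chain groups are C_0 ≅ Z^10, C_1 ≅ Z^12, C_2 ≅ Z^8.

Boundary ∂_1: C_1 → C_0 is given by ∂[p,q] = [q] − [p]. For instance
  ∂cd = d − c.
The resulting 10×12 matrix has rank 5, and its Smith normal form has invariant factors (1,1,1,1,1).

The boundary map ∂_2: C_2 → C_1 maps a triangle to the signed sum of its edges. For instance
  ∂ehi = hi − ei + eh,
  ∂cde = de − ce + cd.
The resulting 12×8 matrix has rank 7, and its Smith normal form has invariant factors (1,1,1,1,1,1,1).

Reading off H_k = ker ∂_k / im ∂_{k+1}:

  H_0: rank C_0 − rank ∂_1 = 10 − 5 = 5, and the invariant factors of ∂_1 are all 1, so H_0 = Z^5.
  H_1: rank ker ∂_1 − rank ∂_2 = (12 − 5) − 7 = 0, and the invariant factors of ∂_2 are all 1, so H_1 = 0.
  H_2: rank ker ∂_2 − rank ∂_3 = (8 − 7) − 0 = 1, and there is no ∂_3, so H_2 = Z.

(K is a triangulation of the disjoint union of the 2-sphere S^2 and a set of 4 points.)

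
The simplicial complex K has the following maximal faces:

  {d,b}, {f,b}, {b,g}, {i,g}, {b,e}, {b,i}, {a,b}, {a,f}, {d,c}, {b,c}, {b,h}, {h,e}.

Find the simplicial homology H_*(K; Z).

Take the total order a < b < c < d < e < f < g < h < i on the vertex set. Then K (dimension 1) consists of the simplices:

  0-simplices (9): a, b, c, d, e, f, g, h, i
  1-simplices (12): ab, af, bc, bd, be, bf, bg, bh, bi, cd, eh, gi

Hence C_0 ≅ Z^9, C_1 ≅ Z^12.

∂_1: C_1 → C_0 sends each edge [p,q] (with p < q) to q − p. For instance
  ∂bg = g − b.
The 9×12 boundary matrix has rank 8 and Smith normal form diag(1,1,1,1,1,1,1,1).

Now H_k = ker ∂_k / im ∂_{k+1}, so:

  H_0: rank C_0 − rank ∂_1 = 9 − 8 = 1, and the invariant factors of ∂_1 are all 1, so H_0 = Z.
  H_1: rank ker ∂_1 − rank ∂_2 = (12 − 8) − 0 = 4, and there is no ∂_2, so H_1 = Z^4.

H_0 = Z,  H_1 = Z^4.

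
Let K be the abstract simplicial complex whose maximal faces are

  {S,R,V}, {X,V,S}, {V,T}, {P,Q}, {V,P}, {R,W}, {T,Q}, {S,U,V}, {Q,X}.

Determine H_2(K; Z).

H_2 ≅ 0.

Fix the vertex order P < Q < R < S < T < U < V < W < X and write every simplex with vertices in increasing order. Then dim K = 2 and the simplices of K are:

  0-simplices (9): P, Q, R, S, T, U, V, W, X
  1-simplices (13): PQ, PV, QT, QX, RS, RV, RW, SU, SV, SX, TV, UV, VX
  2-simplices (3): RSV, SUV, SVX

giving chain groups C_0 ≅ Z^9, C_1 ≅ Z^13, C_2 ≅ Z^3.

The boundary map ∂_1: C_1 → C_0 maps an edge to its endpoints' difference, ∂[p,q] = q − p.
The resulting 9×13 matrix has rank 8, and its Smith normal form has invariant factors (1,1,1,1,1,1,1,1).

Boundary ∂_2: C_2 → C_1 maps a triangle to the signed sum of its edges. For instance
  ∂SVX = VX − SX + SV,
  ∂SUV = UV − SV + SU.
The resulting 13×3 matrix has rank 3, and its Smith normal form has invariant factors (1,1,1).

Reading off H_k = ker ∂_k / im ∂_{k+1}:

  H_2: rank ker ∂_2 − rank ∂_3 = (3 − 3) − 0 = 0, and there is no ∂_3, so H_2 ≅ 0.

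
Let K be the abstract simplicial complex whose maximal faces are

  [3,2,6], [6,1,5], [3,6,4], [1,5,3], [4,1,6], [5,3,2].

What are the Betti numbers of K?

b_0 = 1, b_1 = 1, b_2 = 0.

K has 6 vertices, 12 edges, 6 triangles.
rank ∂_0 = 0, rank ∂_1 = 5 ⇒ b_0 = 6 − 0 − 5 = 1; all invariant factors of ∂_1 are 1 so no torsion. So H_0 ≅ Z.
rank ∂_1 = 5, rank ∂_2 = 6 ⇒ b_1 = 12 − 5 − 6 = 1; all invariant factors of ∂_2 are 1 so no torsion. So H_1 ≅ Z.
rank ∂_2 = 6, rank ∂_3 = 0 ⇒ b_2 = 6 − 6 − 0 = 0. So H_2 ≅ 0.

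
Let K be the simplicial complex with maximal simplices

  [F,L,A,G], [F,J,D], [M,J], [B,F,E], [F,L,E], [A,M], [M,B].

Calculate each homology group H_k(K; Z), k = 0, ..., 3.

K has 9 vertices, 16 edges, 7 triangles, 1 3-simplex.
rank ∂_0 = 0, rank ∂_1 = 8 ⇒ b_0 = 9 − 0 − 8 = 1; all invariant factors of ∂_1 are 1 so no torsion. So H_0 ≅ Z.
rank ∂_1 = 8, rank ∂_2 = 6 ⇒ b_1 = 16 − 8 − 6 = 2; all invariant factors of ∂_2 are 1 so no torsion. So H_1 ≅ Z^2.
rank ∂_2 = 6, rank ∂_3 = 1 ⇒ b_2 = 7 − 6 − 1 = 0; all invariant factors of ∂_3 are 1 so no torsion. So H_2 ≅ 0.
rank ∂_3 = 1, rank ∂_4 = 0 ⇒ b_3 = 1 − 1 − 0 = 0. So H_3 ≅ 0.

H_0 ≅ Z,  H_1 ≅ Z^2,  H_2 = 0,  H_3 = 0.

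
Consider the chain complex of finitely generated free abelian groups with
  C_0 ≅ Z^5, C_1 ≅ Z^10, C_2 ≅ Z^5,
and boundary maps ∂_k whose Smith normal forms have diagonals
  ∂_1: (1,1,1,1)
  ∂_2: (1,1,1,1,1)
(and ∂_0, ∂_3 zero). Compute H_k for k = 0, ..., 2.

H_0 = Z,  H_1 = Z,  H_2 = 0.

H_0: b_0 = 5 − 0 − 4 = 1; torsion from ∂_1 factors > 1: none. So H_0 = Z.
H_1: b_1 = 10 − 4 − 5 = 1; torsion from ∂_2 factors > 1: none. So H_1 = Z.
H_2: b_2 = 5 − 5 − 0 = 0; torsion from ∂_3 factors > 1: none. So H_2 = 0.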